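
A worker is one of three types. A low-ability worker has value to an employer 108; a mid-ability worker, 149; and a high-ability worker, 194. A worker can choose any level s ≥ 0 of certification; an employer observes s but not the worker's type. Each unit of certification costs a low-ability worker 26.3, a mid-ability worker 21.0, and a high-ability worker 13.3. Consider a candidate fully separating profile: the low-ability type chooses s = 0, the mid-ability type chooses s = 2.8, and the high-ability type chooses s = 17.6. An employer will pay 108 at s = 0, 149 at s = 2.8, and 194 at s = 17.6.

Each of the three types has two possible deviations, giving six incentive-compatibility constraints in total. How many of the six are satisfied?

High-ability (own payoff 194 − 13.3×17.6 = -40.08): to s=0 gives 108 → profitable ✗; to s=2.8 gives 149 − 13.3×2.8 = 111.76 → profitable ✗.
Mid-ability (own payoff 149 − 21.0×2.8 = 90.2): to s=0 gives 108 → profitable ✗; to s=17.6 gives 194 − 21.0×17.6 = -175.6 → no gain ✓.
Low-ability (own payoff 108): to s=2.8 gives 149 − 26.3×2.8 = 75.36 → no gain ✓; to s=17.6 gives 194 − 26.3×17.6 = -268.88 → no gain ✓.
3 of the 6 constraints hold; not an equilibrium.

3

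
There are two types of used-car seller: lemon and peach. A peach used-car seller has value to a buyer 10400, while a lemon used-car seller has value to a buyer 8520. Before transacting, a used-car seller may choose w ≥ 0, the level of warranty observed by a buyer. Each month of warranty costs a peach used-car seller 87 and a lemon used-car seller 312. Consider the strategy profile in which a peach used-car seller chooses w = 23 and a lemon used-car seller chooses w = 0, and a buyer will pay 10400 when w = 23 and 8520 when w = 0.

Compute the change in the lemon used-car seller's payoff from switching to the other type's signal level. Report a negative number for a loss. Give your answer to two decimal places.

-5296.00

Playing w = 0 the lemon used-car seller receives 8520.
Deviating to w = 23 brings payment 10400 at cost 312 × 23 = 7176, netting 3224.
Gain from deviating: 3224 − 8520 = -5296.00.
The gain is negative, so the lemon type's incentive-compatibility constraint is satisfied.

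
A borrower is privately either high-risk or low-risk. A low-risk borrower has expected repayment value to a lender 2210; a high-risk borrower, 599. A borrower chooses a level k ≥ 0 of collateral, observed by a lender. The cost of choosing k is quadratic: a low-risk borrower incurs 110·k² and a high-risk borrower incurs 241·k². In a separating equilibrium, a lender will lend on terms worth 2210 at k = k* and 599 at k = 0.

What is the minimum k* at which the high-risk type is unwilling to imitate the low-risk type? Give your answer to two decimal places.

2.59

The high-risk type at k = 0 receives 599; imitating at k* yields 2210 − 241·k*².
Indifference: 599 = 2210 − 241·k*², so k*² = (2210 − 599) / 241 ≈ 6.6846.
k* = √6.6846 ≈ 2.59.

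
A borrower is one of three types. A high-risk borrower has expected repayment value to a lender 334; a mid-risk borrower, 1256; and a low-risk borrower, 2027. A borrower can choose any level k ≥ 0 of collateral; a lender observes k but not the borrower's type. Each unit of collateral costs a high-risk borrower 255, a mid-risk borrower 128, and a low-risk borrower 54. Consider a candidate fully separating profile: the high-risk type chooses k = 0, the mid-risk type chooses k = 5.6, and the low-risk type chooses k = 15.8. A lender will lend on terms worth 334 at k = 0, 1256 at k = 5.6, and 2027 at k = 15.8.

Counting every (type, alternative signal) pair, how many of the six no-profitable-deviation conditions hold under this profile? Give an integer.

6

High-risk (own payoff 334): to k=5.6 gives 1256 − 255×5.6 = -172 → no gain ✓; to k=15.8 gives 2027 − 255×15.8 = -2002 → no gain ✓.
Mid-risk (own payoff 1256 − 128×5.6 = 539.2): to k=0 gives 334 → no gain ✓; to k=15.8 gives 2027 − 128×15.8 = 4.6 → no gain ✓.
Low-risk (own payoff 2027 − 54×15.8 = 1173.8): to k=0 gives 334 → no gain ✓; to k=5.6 gives 1256 − 54×5.6 = 953.6 → no gain ✓.
6 of the 6 constraints hold; this profile is a separating equilibrium.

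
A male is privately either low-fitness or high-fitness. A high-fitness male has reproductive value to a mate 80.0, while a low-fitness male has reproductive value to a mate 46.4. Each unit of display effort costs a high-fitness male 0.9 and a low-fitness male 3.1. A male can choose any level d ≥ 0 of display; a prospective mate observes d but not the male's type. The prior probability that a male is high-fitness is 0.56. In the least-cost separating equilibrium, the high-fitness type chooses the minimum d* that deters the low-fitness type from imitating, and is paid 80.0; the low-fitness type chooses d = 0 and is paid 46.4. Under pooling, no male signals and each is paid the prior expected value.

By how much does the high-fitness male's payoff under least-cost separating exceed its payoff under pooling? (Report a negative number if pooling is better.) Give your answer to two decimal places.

Least-cost separating signal: d* solves 46.4 = 80.0 − 3.1·d*, so d* = (80.0 − 46.4)/3.1 ≈ 10.8387.
High-fitness type's separating payoff: 80.0 − 0.9 × d* = 80.0 − 0.9 × (80.0 − 46.4)/3.1 = 80.0 − 30.24/3.1 ≈ 70.2452.
Pooling payoff: 0.56 × 80.0 + 0.44 × 46.4 = 65.216.
Difference: 70.2452 − 65.216 = 5.0292, i.e. 5.03 to two decimal places.
The high-fitness type prefers to separate.

5.03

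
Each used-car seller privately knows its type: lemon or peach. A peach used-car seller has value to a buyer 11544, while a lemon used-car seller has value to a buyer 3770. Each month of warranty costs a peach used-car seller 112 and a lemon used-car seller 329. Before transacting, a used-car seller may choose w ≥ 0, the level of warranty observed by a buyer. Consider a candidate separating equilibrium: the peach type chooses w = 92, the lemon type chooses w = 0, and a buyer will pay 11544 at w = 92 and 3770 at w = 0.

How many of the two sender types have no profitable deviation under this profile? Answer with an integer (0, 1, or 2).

Lemon type: stay at 0 → 3770; mimic → 11544 − 329 × 92 = -18724. IC holds (3770 ≥ -18724).
Peach type: signal → 11544 − 112 × 92 = 1240; deviate to 0 → 3770. IC fails (1240 < 3770).
1 of 2 constraints hold, so this profile is not an equilibrium.

1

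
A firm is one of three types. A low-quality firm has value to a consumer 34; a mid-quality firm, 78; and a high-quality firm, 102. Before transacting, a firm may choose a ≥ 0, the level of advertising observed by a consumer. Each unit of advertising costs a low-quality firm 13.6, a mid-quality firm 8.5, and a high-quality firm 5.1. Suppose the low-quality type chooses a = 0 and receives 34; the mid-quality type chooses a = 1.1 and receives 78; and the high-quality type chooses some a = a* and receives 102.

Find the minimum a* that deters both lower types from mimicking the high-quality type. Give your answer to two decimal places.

5.00

Mid-quality type (on-path payoff 78 − 8.5×1.1 = 68.65) won't mimic when 68.65 ≥ 102 − 8.5·a*, i.e. a* ≥ 3.92.
Low-quality type (on-path payoff 34) won't mimic when 34 ≥ 102 − 13.6·a*, i.e. a* ≥ 5.00.
Both must hold, so a* = max(5.00, 3.92) = 5.00. The low-quality type's constraint binds.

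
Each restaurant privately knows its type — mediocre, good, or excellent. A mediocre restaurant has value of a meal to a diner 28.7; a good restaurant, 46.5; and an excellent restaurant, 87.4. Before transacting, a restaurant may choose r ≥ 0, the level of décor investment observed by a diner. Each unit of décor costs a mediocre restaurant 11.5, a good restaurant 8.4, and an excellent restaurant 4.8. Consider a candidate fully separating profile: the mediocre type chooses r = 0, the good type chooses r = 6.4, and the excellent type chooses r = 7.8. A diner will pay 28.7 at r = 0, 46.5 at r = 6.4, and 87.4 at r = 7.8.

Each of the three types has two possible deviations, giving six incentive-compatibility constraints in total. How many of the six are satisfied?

Mediocre (own payoff 28.7): to r=6.4 gives 46.5 − 11.5×6.4 = -27.1 → no gain ✓; to r=7.8 gives 87.4 − 11.5×7.8 = -2.3 → no gain ✓.
Excellent (own payoff 87.4 − 4.8×7.8 = 49.96): to r=0 gives 28.7 → no gain ✓; to r=6.4 gives 46.5 − 4.8×6.4 = 15.78 → no gain ✓.
Good (own payoff 46.5 − 8.4×6.4 = -7.26): to r=0 gives 28.7 → profitable ✗; to r=7.8 gives 87.4 − 8.4×7.8 = 21.88 → profitable ✗.
4 of the 6 constraints hold; not an equilibrium.

4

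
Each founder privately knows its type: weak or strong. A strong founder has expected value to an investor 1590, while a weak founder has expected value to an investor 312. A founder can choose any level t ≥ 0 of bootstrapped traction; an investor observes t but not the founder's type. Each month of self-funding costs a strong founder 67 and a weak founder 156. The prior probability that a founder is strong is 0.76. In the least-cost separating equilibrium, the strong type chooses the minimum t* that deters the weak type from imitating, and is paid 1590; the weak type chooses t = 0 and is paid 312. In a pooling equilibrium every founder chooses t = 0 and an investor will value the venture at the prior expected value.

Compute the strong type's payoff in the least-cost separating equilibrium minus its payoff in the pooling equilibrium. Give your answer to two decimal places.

Least-cost separating signal: t* solves 312 = 1590 − 156·t*, so t* = (1590 − 312)/156 ≈ 8.1923.
Strong type's separating payoff: 1590 − 67 × t* = 1590 − 67 × (1590 − 312)/156 = 1590 − 85626/156 ≈ 1041.1154.
Pooling payoff: 0.76 × 1590 + 0.24 × 312 = 1283.28.
Difference: 1041.1154 − 1283.28 = -242.1646, i.e. -242.16 to two decimal places.
The strong type would prefer the pooling outcome.

-242.16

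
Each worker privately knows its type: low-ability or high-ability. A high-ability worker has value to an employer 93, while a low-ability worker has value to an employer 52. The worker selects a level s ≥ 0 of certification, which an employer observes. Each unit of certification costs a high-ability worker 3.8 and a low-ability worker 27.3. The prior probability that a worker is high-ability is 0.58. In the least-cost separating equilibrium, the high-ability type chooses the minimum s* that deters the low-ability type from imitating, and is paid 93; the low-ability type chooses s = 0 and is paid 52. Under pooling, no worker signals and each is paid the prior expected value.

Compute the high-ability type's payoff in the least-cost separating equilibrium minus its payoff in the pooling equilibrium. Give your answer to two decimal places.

Least-cost separating signal: s* solves 52 = 93 − 27.3·s*, so s* = (93 − 52)/27.3 ≈ 1.5018.
High-ability type's separating payoff: 93 − 3.8 × s* = 93 − 3.8 × (93 − 52)/27.3 = 93 − 155.8/27.3 ≈ 87.2930.
Pooling payoff: 0.58 × 93 + 0.42 × 52 = 75.78.
Difference: 87.2930 − 75.78 = 11.513, i.e. 11.51 to two decimal places.
The high-ability type prefers to separate.

11.51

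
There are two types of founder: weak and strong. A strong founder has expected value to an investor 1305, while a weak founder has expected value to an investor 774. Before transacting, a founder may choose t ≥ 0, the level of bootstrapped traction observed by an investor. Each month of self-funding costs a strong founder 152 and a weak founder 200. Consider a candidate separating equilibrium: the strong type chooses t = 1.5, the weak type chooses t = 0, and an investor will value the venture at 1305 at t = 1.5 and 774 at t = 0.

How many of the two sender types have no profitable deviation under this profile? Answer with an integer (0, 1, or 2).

1

Strong type: signal → 1305 − 152 × 1.5 = 1077; deviate to 0 → 774. IC holds (1077 ≥ 774).
Weak type: stay at 0 → 774; mimic → 1305 − 200 × 1.5 = 1005. IC fails (774 < 1005).
1 of 2 constraints hold, so this profile is not an equilibrium.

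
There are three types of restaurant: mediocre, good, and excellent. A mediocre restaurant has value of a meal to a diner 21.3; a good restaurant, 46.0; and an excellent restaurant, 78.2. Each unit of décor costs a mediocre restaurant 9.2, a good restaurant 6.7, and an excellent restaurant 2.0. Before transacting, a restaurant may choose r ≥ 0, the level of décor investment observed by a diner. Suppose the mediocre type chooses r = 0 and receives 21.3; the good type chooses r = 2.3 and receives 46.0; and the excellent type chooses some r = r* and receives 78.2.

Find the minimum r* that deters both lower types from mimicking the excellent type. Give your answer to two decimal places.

7.11

Good type (on-path payoff 46.0 − 6.7×2.3 = 30.59) won't mimic when 30.59 ≥ 78.2 − 6.7·r*, i.e. r* ≥ 7.11.
Mediocre type (on-path payoff 21.3) won't mimic when 21.3 ≥ 78.2 − 9.2·r*, i.e. r* ≥ 6.18.
Both must hold, so r* = max(6.18, 7.11) = 7.11. The good type's constraint binds.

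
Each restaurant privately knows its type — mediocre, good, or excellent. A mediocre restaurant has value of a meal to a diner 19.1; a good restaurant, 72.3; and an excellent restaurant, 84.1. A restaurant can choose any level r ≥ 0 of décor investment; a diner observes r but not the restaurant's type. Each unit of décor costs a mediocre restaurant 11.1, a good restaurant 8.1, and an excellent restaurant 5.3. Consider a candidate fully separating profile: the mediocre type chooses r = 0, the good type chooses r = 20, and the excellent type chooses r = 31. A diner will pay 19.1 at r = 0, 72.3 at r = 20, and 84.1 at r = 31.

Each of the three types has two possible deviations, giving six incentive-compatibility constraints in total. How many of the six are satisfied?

Excellent (own payoff 84.1 − 5.3×31 = -80.2): to r=0 gives 19.1 → profitable ✗; to r=20 gives 72.3 − 5.3×20 = -33.7 → profitable ✗.
Mediocre (own payoff 19.1): to r=20 gives 72.3 − 11.1×20 = -149.7 → no gain ✓; to r=31 gives 84.1 − 11.1×31 = -260 → no gain ✓.
Good (own payoff 72.3 − 8.1×20 = -89.7): to r=0 gives 19.1 → profitable ✗; to r=31 gives 84.1 − 8.1×31 = -167 → no gain ✓.
3 of the 6 constraints hold; not an equilibrium.

3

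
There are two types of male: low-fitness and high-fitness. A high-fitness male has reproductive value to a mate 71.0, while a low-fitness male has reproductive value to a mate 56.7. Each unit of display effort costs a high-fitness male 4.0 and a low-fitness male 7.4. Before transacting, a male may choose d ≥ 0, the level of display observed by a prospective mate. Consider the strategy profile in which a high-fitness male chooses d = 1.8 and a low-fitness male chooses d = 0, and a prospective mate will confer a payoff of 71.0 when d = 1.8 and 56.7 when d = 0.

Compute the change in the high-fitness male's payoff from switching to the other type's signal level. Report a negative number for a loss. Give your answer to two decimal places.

Playing d = 1.8 the high-fitness male receives 71.0 − 4.0 × 1.8 = 63.8.
Deviating to d = 0 yields 56.7 instead.
Gain from deviating: 56.7 − 63.8 = -7.10.
The gain is negative, so the high-fitness type's incentive-compatibility constraint is satisfied.

-7.10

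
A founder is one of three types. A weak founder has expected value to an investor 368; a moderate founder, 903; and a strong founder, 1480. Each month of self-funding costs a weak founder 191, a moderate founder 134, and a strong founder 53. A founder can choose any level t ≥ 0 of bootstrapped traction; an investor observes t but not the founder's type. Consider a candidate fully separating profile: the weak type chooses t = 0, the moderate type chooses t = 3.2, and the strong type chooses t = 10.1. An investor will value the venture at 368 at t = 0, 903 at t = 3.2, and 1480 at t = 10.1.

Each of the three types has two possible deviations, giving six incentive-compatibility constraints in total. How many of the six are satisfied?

Moderate (own payoff 903 − 134×3.2 = 474.2): to t=0 gives 368 → no gain ✓; to t=10.1 gives 1480 − 134×10.1 = 126.6 → no gain ✓.
Strong (own payoff 1480 − 53×10.1 = 944.7): to t=0 gives 368 → no gain ✓; to t=3.2 gives 903 − 53×3.2 = 733.4 → no gain ✓.
Weak (own payoff 368): to t=3.2 gives 903 − 191×3.2 = 291.8 → no gain ✓; to t=10.1 gives 1480 − 191×10.1 = -449.1 → no gain ✓.
6 of the 6 constraints hold; this profile is a separating equilibrium.

6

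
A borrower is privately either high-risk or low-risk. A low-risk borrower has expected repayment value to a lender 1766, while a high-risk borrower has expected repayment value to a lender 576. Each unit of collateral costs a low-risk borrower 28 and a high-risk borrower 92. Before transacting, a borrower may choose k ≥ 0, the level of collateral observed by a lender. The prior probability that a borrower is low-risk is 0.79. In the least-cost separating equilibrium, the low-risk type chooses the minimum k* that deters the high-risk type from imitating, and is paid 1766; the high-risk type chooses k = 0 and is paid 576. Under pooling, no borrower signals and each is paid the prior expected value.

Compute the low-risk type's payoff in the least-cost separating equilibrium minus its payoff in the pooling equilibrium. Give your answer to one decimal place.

-112.3

Least-cost separating signal: k* solves 576 = 1766 − 92·k*, so k* = (1766 − 576)/92 ≈ 12.9348.
Low-risk type's separating payoff: 1766 − 28 × k* = 1766 − 28 × (1766 − 576)/92 = 1766 − 33320/92 ≈ 1403.826.
Pooling payoff: 0.79 × 1766 + 0.21 × 576 = 1516.1.
Difference: 1403.826 − 1516.1 = -112.274, i.e. -112.3 to one decimal place.
The low-risk type would prefer the pooling outcome.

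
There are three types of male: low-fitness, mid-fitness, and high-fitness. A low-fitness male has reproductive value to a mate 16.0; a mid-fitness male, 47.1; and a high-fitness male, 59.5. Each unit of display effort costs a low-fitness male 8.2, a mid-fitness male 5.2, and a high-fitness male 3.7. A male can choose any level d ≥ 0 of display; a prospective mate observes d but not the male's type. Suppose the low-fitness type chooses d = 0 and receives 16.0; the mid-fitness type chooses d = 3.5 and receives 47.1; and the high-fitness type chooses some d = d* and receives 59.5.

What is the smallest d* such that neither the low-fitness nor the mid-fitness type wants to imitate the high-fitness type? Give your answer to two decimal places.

Mid-fitness type (on-path payoff 47.1 − 5.2×3.5 = 28.9) won't mimic when 28.9 ≥ 59.5 − 5.2·d*, i.e. d* ≥ 5.88.
Low-fitness type (on-path payoff 16.0) won't mimic when 16.0 ≥ 59.5 − 8.2·d*, i.e. d* ≥ 5.30.
Both must hold, so d* = max(5.30, 5.88) = 5.88. The mid-fitness type's constraint binds.

5.88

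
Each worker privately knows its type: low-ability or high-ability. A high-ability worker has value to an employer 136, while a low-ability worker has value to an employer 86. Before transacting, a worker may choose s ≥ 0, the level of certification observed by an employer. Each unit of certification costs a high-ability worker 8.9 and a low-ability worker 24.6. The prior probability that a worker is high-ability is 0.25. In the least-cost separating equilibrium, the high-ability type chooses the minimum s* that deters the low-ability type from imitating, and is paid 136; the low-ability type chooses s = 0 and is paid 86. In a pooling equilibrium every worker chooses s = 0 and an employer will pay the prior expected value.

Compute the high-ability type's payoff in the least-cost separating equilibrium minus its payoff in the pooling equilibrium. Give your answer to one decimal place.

Least-cost separating signal: s* solves 86 = 136 − 24.6·s*, so s* = (136 − 86)/24.6 ≈ 2.0325.
High-ability type's separating payoff: 136 − 8.9 × s* = 136 − 8.9 × (136 − 86)/24.6 = 136 − 445/24.6 ≈ 117.911.
Pooling payoff: 0.25 × 136 + 0.75 × 86 = 98.5.
Difference: 117.911 − 98.5 = 19.411, i.e. 19.4 to one decimal place.
The high-ability type prefers to separate.

19.4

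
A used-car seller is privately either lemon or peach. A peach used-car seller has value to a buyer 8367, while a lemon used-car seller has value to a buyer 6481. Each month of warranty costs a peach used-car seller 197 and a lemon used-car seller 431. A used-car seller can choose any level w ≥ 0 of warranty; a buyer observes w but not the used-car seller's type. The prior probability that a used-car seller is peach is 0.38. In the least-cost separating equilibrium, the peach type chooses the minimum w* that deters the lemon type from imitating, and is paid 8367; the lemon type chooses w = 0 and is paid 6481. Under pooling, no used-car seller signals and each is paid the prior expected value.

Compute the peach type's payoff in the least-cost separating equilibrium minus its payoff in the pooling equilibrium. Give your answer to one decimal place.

307.3

Least-cost separating signal: w* solves 6481 = 8367 − 431·w*, so w* = (8367 − 6481)/431 ≈ 4.3759.
Peach type's separating payoff: 8367 − 197 × w* = 8367 − 197 × (8367 − 6481)/431 = 8367 − 371542/431 ≈ 7504.954.
Pooling payoff: 0.38 × 8367 + 0.62 × 6481 = 7197.68.
Difference: 7504.954 − 7197.68 = 307.274, i.e. 307.3 to one decimal place.
The peach type prefers to separate.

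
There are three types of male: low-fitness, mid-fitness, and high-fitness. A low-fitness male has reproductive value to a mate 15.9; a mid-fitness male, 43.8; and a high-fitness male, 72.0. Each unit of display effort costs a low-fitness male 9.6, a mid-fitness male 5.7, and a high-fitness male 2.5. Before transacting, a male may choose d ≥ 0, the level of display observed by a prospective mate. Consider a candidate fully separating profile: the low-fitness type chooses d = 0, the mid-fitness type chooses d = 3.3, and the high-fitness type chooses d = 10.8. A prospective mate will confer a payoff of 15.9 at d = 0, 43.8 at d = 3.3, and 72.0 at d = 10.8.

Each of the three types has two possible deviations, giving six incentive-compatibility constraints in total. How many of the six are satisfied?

High-fitness (own payoff 72.0 − 2.5×10.8 = 45): to d=0 gives 15.9 → no gain ✓; to d=3.3 gives 43.8 − 2.5×3.3 = 35.55 → no gain ✓.
Low-fitness (own payoff 15.9): to d=3.3 gives 43.8 − 9.6×3.3 = 12.12 → no gain ✓; to d=10.8 gives 72.0 − 9.6×10.8 = -31.68 → no gain ✓.
Mid-fitness (own payoff 43.8 − 5.7×3.3 = 24.99): to d=0 gives 15.9 → no gain ✓; to d=10.8 gives 72.0 − 5.7×10.8 = 10.44 → no gain ✓.
6 of the 6 constraints hold; this profile is a separating equilibrium.

6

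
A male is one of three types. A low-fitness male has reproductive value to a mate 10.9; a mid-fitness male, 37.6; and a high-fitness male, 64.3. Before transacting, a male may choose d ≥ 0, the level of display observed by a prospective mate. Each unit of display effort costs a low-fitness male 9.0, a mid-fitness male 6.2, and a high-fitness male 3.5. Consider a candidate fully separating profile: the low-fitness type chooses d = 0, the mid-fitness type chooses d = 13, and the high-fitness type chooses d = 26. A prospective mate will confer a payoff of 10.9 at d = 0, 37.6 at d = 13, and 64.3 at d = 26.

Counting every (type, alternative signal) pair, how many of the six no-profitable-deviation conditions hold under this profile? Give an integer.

Mid-fitness (own payoff 37.6 − 6.2×13 = -43): to d=0 gives 10.9 → profitable ✗; to d=26 gives 64.3 − 6.2×26 = -96.9 → no gain ✓.
High-fitness (own payoff 64.3 − 3.5×26 = -26.7): to d=0 gives 10.9 → profitable ✗; to d=13 gives 37.6 − 3.5×13 = -7.9 → profitable ✗.
Low-fitness (own payoff 10.9): to d=13 gives 37.6 − 9.0×13 = -79.4 → no gain ✓; to d=26 gives 64.3 − 9.0×26 = -169.7 → no gain ✓.
3 of the 6 constraints hold; not an equilibrium.

3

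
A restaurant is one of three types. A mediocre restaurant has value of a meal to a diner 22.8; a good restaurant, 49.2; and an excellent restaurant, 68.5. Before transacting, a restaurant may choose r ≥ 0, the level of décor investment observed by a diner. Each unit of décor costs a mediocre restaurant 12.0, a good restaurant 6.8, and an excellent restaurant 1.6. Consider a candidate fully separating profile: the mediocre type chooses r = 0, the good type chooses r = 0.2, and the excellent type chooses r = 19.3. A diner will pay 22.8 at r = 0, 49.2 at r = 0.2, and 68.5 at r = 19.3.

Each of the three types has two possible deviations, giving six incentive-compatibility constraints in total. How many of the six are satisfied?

4

Mediocre (own payoff 22.8): to r=0.2 gives 49.2 − 12.0×0.2 = 46.8 → profitable ✗; to r=19.3 gives 68.5 − 12.0×19.3 = -163.1 → no gain ✓.
Excellent (own payoff 68.5 − 1.6×19.3 = 37.62): to r=0 gives 22.8 → no gain ✓; to r=0.2 gives 49.2 − 1.6×0.2 = 48.88 → profitable ✗.
Good (own payoff 49.2 − 6.8×0.2 = 47.84): to r=0 gives 22.8 → no gain ✓; to r=19.3 gives 68.5 − 6.8×19.3 = -62.74 → no gain ✓.
4 of the 6 constraints hold; not an equilibrium.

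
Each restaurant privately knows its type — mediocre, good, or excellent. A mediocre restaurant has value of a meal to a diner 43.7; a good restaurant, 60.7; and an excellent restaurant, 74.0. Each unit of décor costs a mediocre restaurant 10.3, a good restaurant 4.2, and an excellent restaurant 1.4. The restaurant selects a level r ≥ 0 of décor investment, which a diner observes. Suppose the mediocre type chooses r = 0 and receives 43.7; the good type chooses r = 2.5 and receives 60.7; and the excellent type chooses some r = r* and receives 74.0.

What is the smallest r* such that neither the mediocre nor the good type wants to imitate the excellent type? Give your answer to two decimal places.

5.67

Mediocre type (on-path payoff 43.7) won't mimic when 43.7 ≥ 74.0 − 10.3·r*, i.e. r* ≥ 2.94.
Good type (on-path payoff 60.7 − 4.2×2.5 = 50.2) won't mimic when 50.2 ≥ 74.0 − 4.2·r*, i.e. r* ≥ 5.67.
Both must hold, so r* = max(2.94, 5.67) = 5.67. The good type's constraint binds.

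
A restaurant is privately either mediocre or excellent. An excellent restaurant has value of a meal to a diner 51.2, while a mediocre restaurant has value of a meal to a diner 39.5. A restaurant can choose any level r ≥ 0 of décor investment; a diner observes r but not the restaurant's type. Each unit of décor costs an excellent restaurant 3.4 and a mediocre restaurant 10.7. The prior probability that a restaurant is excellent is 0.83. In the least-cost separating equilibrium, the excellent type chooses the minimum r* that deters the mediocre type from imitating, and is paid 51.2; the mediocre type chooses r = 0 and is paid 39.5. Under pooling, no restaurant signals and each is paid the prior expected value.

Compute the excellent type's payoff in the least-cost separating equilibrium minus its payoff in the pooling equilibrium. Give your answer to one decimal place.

-1.7

Least-cost separating signal: r* solves 39.5 = 51.2 − 10.7·r*, so r* = (51.2 − 39.5)/10.7 ≈ 1.0935.
Excellent type's separating payoff: 51.2 − 3.4 × r* = 51.2 − 3.4 × (51.2 − 39.5)/10.7 = 51.2 − 39.78/10.7 ≈ 47.482.
Pooling payoff: 0.83 × 51.2 + 0.17 × 39.5 = 49.211.
Difference: 47.482 − 49.211 = -1.729, i.e. -1.7 to one decimal place.
The excellent type would prefer the pooling outcome.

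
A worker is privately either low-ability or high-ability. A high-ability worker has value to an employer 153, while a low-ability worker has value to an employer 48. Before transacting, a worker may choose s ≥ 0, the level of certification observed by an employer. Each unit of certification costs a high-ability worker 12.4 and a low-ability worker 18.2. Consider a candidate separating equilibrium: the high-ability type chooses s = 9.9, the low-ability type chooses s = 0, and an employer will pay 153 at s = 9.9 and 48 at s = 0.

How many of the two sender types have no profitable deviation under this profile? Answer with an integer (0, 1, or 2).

Low-ability type: stay at 0 → 48; mimic → 153 − 18.2 × 9.9 = -27.18. IC holds (48 ≥ -27.18).
High-ability type: signal → 153 − 12.4 × 9.9 = 30.24; deviate to 0 → 48. IC fails (30.24 < 48).
1 of 2 constraints hold, so this profile is not an equilibrium.

1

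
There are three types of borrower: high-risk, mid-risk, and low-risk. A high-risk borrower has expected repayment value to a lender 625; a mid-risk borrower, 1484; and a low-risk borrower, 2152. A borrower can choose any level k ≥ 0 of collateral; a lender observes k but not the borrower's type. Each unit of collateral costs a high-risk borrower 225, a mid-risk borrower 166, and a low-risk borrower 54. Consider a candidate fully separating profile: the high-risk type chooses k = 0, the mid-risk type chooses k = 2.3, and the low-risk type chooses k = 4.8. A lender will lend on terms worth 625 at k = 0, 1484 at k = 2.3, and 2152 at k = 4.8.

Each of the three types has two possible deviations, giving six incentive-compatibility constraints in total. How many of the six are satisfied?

Mid-risk (own payoff 1484 − 166×2.3 = 1102.2): to k=0 gives 625 → no gain ✓; to k=4.8 gives 2152 − 166×4.8 = 1355.2 → profitable ✗.
Low-risk (own payoff 2152 − 54×4.8 = 1892.8): to k=0 gives 625 → no gain ✓; to k=2.3 gives 1484 − 54×2.3 = 1359.8 → no gain ✓.
High-risk (own payoff 625): to k=2.3 gives 1484 − 225×2.3 = 966.5 → profitable ✗; to k=4.8 gives 2152 − 225×4.8 = 1072 → profitable ✗.
3 of the 6 constraints hold; not an equilibrium.

3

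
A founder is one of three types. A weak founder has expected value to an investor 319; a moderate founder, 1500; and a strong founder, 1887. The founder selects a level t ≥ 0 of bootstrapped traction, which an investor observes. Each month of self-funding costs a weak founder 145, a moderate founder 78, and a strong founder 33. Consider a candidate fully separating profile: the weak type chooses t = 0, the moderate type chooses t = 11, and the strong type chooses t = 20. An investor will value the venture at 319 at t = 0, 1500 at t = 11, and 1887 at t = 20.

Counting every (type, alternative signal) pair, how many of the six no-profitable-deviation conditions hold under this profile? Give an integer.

Weak (own payoff 319): to t=11 gives 1500 − 145×11 = -95 → no gain ✓; to t=20 gives 1887 − 145×20 = -1013 → no gain ✓.
Moderate (own payoff 1500 − 78×11 = 642): to t=0 gives 319 → no gain ✓; to t=20 gives 1887 − 78×20 = 327 → no gain ✓.
Strong (own payoff 1887 − 33×20 = 1227): to t=0 gives 319 → no gain ✓; to t=11 gives 1500 − 33×11 = 1137 → no gain ✓.
6 of the 6 constraints hold; this profile is a separating equilibrium.

6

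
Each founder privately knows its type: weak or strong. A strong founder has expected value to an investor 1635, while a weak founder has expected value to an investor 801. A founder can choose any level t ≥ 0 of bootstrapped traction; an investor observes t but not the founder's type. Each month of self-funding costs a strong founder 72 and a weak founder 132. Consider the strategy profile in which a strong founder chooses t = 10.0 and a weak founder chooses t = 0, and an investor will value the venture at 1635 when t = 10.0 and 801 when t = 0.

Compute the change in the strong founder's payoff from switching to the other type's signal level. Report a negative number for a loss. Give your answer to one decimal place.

Playing t = 10.0 the strong founder receives 1635 − 72 × 10.0 = 915.
Deviating to t = 0 yields 801 instead.
Gain from deviating: 801 − 915 = -114.0.
The gain is negative, so the strong type's incentive-compatibility constraint is satisfied.

-114.0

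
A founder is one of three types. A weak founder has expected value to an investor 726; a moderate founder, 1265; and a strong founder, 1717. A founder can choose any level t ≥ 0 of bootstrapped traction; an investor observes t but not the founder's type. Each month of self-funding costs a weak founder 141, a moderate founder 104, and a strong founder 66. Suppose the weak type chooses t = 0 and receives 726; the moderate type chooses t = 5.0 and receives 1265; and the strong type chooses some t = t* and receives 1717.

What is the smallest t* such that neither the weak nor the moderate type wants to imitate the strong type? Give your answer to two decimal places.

Moderate type (on-path payoff 1265 − 104×5.0 = 745) won't mimic when 745 ≥ 1717 − 104·t*, i.e. t* ≥ 9.35.
Weak type (on-path payoff 726) won't mimic when 726 ≥ 1717 − 141·t*, i.e. t* ≥ 7.03.
Both must hold, so t* = max(7.03, 9.35) = 9.35. The moderate type's constraint binds.

9.35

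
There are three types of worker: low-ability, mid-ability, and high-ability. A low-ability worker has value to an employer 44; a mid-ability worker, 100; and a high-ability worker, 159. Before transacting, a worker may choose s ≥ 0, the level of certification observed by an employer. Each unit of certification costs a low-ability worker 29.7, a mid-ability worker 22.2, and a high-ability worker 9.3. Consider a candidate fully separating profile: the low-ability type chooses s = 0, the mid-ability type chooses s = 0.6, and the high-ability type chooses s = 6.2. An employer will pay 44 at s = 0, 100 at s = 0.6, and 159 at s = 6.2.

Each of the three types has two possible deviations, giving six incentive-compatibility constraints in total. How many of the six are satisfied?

5

High-ability (own payoff 159 − 9.3×6.2 = 101.34): to s=0 gives 44 → no gain ✓; to s=0.6 gives 100 − 9.3×0.6 = 94.42 → no gain ✓.
Mid-ability (own payoff 100 − 22.2×0.6 = 86.68): to s=0 gives 44 → no gain ✓; to s=6.2 gives 159 − 22.2×6.2 = 21.36 → no gain ✓.
Low-ability (own payoff 44): to s=0.6 gives 100 − 29.7×0.6 = 82.18 → profitable ✗; to s=6.2 gives 159 − 29.7×6.2 = -25.14 → no gain ✓.
5 of the 6 constraints hold; not an equilibrium.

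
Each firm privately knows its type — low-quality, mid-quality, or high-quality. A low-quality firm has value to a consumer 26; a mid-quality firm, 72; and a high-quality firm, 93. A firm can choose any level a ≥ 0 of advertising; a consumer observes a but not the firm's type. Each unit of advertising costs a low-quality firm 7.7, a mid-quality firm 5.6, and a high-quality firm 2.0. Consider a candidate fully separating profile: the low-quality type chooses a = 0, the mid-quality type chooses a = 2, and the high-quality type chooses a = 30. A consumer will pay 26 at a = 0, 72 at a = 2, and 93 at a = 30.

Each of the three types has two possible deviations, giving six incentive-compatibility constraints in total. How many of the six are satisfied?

Low-quality (own payoff 26): to a=2 gives 72 − 7.7×2 = 56.6 → profitable ✗; to a=30 gives 93 − 7.7×30 = -138 → no gain ✓.
High-quality (own payoff 93 − 2.0×30 = 33): to a=0 gives 26 → no gain ✓; to a=2 gives 72 − 2.0×2 = 68 → profitable ✗.
Mid-quality (own payoff 72 − 5.6×2 = 60.8): to a=0 gives 26 → no gain ✓; to a=30 gives 93 − 5.6×30 = -75 → no gain ✓.
4 of the 6 constraints hold; not an equilibrium.

4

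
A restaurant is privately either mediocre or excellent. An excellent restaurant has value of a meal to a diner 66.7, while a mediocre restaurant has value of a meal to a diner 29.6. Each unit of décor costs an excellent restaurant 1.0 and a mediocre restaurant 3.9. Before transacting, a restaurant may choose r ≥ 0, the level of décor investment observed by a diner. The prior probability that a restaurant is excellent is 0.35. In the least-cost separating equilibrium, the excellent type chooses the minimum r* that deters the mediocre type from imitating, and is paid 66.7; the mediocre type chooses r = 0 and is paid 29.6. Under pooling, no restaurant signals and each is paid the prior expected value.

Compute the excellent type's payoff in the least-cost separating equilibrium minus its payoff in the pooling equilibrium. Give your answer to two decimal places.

Least-cost separating signal: r* solves 29.6 = 66.7 − 3.9·r*, so r* = (66.7 − 29.6)/3.9 ≈ 9.5128.
Excellent type's separating payoff: 66.7 − 1.0 × r* = 66.7 − 1.0 × (66.7 − 29.6)/3.9 = 66.7 − 37.1/3.9 ≈ 57.1872.
Pooling payoff: 0.35 × 66.7 + 0.65 × 29.6 = 42.585.
Difference: 57.1872 − 42.585 = 14.6022, i.e. 14.60 to two decimal places.
The excellent type prefers to separate.

14.60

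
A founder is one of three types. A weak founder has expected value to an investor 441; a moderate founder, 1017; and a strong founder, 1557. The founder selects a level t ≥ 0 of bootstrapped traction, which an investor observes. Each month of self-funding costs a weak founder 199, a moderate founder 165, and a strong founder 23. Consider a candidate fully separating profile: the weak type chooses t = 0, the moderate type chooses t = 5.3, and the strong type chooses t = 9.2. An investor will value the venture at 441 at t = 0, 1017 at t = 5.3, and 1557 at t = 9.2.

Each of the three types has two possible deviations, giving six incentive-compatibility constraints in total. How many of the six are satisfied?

Strong (own payoff 1557 − 23×9.2 = 1345.4): to t=0 gives 441 → no gain ✓; to t=5.3 gives 1017 − 23×5.3 = 895.1 → no gain ✓.
Moderate (own payoff 1017 − 165×5.3 = 142.5): to t=0 gives 441 → profitable ✗; to t=9.2 gives 1557 − 165×9.2 = 39 → no gain ✓.
Weak (own payoff 441): to t=5.3 gives 1017 − 199×5.3 = -37.7 → no gain ✓; to t=9.2 gives 1557 − 199×9.2 = -273.8 → no gain ✓.
5 of the 6 constraints hold; not an equilibrium.

5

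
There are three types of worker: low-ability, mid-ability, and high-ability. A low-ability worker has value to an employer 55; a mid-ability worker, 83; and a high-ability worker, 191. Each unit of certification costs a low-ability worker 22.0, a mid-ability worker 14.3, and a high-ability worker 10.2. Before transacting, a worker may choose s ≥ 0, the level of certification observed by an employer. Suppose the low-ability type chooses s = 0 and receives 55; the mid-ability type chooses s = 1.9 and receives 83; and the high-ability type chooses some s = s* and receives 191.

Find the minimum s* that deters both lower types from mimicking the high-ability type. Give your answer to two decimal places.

9.45

Low-ability type (on-path payoff 55) won't mimic when 55 ≥ 191 − 22.0·s*, i.e. s* ≥ 6.18.
Mid-ability type (on-path payoff 83 − 14.3×1.9 = 55.83) won't mimic when 55.83 ≥ 191 − 14.3·s*, i.e. s* ≥ 9.45.
Both must hold, so s* = max(6.18, 9.45) = 9.45. The mid-ability type's constraint binds.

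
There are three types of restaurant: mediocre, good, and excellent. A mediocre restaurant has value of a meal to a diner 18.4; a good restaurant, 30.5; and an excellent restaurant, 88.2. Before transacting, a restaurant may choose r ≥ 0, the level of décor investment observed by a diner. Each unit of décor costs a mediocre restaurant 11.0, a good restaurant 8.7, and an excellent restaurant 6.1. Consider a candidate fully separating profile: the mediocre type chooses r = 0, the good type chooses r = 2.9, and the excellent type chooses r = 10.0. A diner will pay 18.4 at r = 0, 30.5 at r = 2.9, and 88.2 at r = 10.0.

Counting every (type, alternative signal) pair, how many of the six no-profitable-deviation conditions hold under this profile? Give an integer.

5

Good (own payoff 30.5 − 8.7×2.9 = 5.27): to r=0 gives 18.4 → profitable ✗; to r=10.0 gives 88.2 − 8.7×10.0 = 1.2 → no gain ✓.
Excellent (own payoff 88.2 − 6.1×10.0 = 27.2): to r=0 gives 18.4 → no gain ✓; to r=2.9 gives 30.5 − 6.1×2.9 = 12.81 → no gain ✓.
Mediocre (own payoff 18.4): to r=2.9 gives 30.5 − 11.0×2.9 = -1.4 → no gain ✓; to r=10.0 gives 88.2 − 11.0×10.0 = -21.8 → no gain ✓.
5 of the 6 constraints hold; not an equilibrium.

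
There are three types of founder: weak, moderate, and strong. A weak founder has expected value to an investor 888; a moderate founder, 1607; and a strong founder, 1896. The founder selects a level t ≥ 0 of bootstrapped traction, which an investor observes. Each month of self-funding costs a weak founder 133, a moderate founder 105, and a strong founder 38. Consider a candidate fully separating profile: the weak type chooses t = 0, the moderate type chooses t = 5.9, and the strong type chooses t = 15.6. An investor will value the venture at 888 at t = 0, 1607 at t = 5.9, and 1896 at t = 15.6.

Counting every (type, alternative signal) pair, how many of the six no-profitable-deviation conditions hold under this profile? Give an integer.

5

Moderate (own payoff 1607 − 105×5.9 = 987.5): to t=0 gives 888 → no gain ✓; to t=15.6 gives 1896 − 105×15.6 = 258 → no gain ✓.
Weak (own payoff 888): to t=5.9 gives 1607 − 133×5.9 = 822.3 → no gain ✓; to t=15.6 gives 1896 − 133×15.6 = -178.8 → no gain ✓.
Strong (own payoff 1896 − 38×15.6 = 1303.2): to t=0 gives 888 → no gain ✓; to t=5.9 gives 1607 − 38×5.9 = 1382.8 → profitable ✗.
5 of the 6 constraints hold; not an equilibrium.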